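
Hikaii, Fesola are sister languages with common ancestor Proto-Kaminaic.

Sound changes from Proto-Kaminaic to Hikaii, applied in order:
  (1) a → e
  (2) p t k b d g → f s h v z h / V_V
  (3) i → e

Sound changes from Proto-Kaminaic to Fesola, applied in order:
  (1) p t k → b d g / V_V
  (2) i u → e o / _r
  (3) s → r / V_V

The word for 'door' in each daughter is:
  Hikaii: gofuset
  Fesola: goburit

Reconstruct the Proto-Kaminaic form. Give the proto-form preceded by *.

*gopusit

Position 3: Hikaii has f, Fesola has b. Taking the neighbouring segments as reconstructed: Hikaii f could go back to *p or *f; Fesola b could go back to *p or *b — the one source consistent with every daughter is *p.
Position 6: Hikaii has e, Fesola has i. Fesola preserves i here (none of its changes turn any other segment into i), so the proto-segment is *i.
Position 5: Hikaii has s, Fesola has r. Taking the neighbouring segments as reconstructed: Hikaii s could go back to *t or *s; Fesola r can only go back to *s — the one source consistent with every daughter is *s.
Verify the candidate proto-form against each daughter:
Hikaii: *gopusit
  gopusit (rule 1 does not apply)
  gopusit → gofusit   [intervocalic lenition]
  gofusit → gofuset   [vowel merger]
  giving Hikaii gofuset.
Fesola: *gopusit
  gopusit → gobusit   [intervocalic voicing]
  gobusit (rule 2 does not apply)
  gobusit → goburit   [rhotacism]
  giving Fesola goburit.
Only *gopusit yields all of Hikaii gofuset, Fesola goburit.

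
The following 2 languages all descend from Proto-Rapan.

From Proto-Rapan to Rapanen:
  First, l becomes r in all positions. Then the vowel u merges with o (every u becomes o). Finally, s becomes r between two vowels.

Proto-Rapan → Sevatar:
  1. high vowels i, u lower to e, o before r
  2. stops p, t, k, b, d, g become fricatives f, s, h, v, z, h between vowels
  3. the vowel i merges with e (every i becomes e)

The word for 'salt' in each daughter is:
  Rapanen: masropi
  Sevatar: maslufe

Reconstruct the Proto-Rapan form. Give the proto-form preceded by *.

*maslupi

Position 5: Rapanen has o, Sevatar has u. Sevatar preserves u here (none of its changes turn any other segment into u), so the proto-segment is *u.
Position 6: Rapanen has p, Sevatar has f. Rapanen preserves p here (none of its changes turn any other segment into p), so the proto-segment is *p.
Position 7: Rapanen has i, Sevatar has e. Rapanen preserves i here (none of its changes turn any other segment into i), so the proto-segment is *i.
This points to *maslupi. Verify forward in each daughter:
Rapanen: start from *maslupi.
  rule 1 (unconditioned shift): maslupi → masrupi
  rule 2 (vowel merger): masrupi → masropi
  rule 3: no change — masropi
  ⇒ Rapanen masropi
Sevatar: start from *maslupi.
  rule 1: no change — maslupi
  rule 2 (intervocalic lenition): maslupi → maslufi
  rule 3 (vowel merger): maslufi → maslufe
  ⇒ Sevatar maslufe
*maslupi is the unique common source.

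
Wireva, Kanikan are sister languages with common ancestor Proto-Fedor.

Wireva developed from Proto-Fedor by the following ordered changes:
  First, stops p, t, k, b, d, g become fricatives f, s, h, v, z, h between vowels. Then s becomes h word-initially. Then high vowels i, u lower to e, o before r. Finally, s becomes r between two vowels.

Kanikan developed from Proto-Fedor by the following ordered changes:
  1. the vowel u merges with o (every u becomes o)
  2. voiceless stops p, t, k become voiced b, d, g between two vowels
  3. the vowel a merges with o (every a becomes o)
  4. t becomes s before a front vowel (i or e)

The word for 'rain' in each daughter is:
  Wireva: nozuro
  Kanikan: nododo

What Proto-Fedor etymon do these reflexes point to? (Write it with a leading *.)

*noduto

Position 5: Wireva has r, Kanikan has d. Taking the neighbouring segments as reconstructed: Wireva r could go back to *t or *s; Kanikan d could go back to *t or *d — the one source consistent with every daughter is *t.
Position 4: Wireva has u, Kanikan has o. Wireva preserves u here (none of its changes turn any other segment into u), so the proto-segment is *u.
Position 3: Wireva has z, Kanikan has d. Taking the neighbouring segments as reconstructed: Wireva z could go back to *d or *z; Kanikan d could go back to *t or *d — the one source consistent with every daughter is *d.
Continuing position by position gives *noduto; check it forward:
Wireva: start from *noduto.
  rule 1 (intervocalic lenition): noduto → nozuso
  rule 2: no change — nozuso
  rule 3: no change — nozuso
  rule 4 (rhotacism): nozuso → nozuro
  ⇒ Wireva nozuro
Kanikan: *noduto > nodoto > nododo  (by vowel merger, intervocalic voicing)
*noduto is the unique common source.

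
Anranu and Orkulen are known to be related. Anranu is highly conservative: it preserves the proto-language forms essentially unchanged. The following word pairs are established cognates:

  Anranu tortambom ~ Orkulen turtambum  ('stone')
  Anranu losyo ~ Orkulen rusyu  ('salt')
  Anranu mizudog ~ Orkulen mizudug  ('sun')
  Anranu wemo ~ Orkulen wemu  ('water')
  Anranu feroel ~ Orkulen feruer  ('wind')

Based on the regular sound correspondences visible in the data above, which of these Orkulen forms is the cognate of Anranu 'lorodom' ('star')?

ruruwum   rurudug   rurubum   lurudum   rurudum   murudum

losyo ~ rusyu — Anranu l corresponds to Orkulen r word-initially before a back vowel.
tortambom ~ turtambum — Anranu o corresponds to Orkulen u after a consonant, before r.
losyo ~ rusyu, mizudog ~ mizudug — Anranu o corresponds to Orkulen u after a consonant, before a consonant other than r, m, n, p, b, f, v.
tortambom ~ turtambum — Anranu o corresponds to Orkulen u after a consonant, before a nasal.
Applying these to Anranu 'lorodom':
  lorodom → rorodom   (l→r word-initially before a back vowel)
  rorodom → rurodom   (o→u after a consonant, before r)
  rurodom → rurudom   (o→u after a consonant, before a consonant other than r, m, n, p, b, f, v)
  rurudom → rurudum   (o→u after a consonant, before a nasal)
So the Orkulen cognate is 'rurudum'.

rurudum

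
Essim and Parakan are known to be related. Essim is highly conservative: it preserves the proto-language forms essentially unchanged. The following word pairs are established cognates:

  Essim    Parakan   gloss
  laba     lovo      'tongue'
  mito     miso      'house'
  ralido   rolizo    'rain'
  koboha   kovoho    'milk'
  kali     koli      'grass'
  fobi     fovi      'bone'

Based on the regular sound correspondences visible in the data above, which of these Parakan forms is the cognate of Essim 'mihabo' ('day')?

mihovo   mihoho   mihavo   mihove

laba ~ lovo — Essim a corresponds to Parakan o after a consonant, before a labial obstruent.
koboha ~ kovoho — Essim b corresponds to Parakan v between vowels (before a back vowel).
Applying these to Essim 'mihabo':
  mihabo → mihobo   (a→o after a consonant, before a labial obstruent)
  mihobo → mihovo   (b→v between vowels (before a back vowel))
So the Parakan cognate is 'mihovo'.

mihovo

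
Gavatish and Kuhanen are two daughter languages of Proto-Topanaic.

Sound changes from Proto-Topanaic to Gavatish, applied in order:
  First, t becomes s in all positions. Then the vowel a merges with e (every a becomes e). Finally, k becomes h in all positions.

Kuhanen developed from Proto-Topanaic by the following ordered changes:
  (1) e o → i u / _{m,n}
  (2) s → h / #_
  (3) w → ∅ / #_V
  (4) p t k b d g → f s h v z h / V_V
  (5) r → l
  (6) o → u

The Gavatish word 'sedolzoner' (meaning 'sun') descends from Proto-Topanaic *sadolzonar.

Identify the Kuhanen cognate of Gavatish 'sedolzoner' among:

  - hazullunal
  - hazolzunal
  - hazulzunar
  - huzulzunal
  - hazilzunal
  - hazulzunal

Kuhanen: *sadolzonar > sadolzunar > hadolzunar > hazolzunar > hazolzunal > hazulzunal  (by pre-nasal raising, debuccalisation, intervocalic lenition, unconditioned shift, vowel merger)

hazulzunal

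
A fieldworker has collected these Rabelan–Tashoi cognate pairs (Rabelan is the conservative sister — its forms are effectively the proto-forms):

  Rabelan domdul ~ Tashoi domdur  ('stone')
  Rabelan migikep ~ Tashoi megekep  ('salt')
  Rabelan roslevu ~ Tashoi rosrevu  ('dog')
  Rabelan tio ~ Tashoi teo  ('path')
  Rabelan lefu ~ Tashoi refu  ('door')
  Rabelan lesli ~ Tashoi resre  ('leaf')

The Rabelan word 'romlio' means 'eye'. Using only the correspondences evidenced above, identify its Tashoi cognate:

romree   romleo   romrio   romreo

lesli ~ resre — Rabelan l corresponds to Tashoi r after a consonant, before a front vowel.
tio ~ teo — Rabelan i corresponds to Tashoi e after a consonant, before a back vowel.
Applying these to Rabelan 'romlio':
  romlio → romrio   (l→r after a consonant, before a front vowel)
  romrio → romreo   (i→e after a consonant, before a back vowel)
So the Tashoi cognate is 'romreo'.

romreo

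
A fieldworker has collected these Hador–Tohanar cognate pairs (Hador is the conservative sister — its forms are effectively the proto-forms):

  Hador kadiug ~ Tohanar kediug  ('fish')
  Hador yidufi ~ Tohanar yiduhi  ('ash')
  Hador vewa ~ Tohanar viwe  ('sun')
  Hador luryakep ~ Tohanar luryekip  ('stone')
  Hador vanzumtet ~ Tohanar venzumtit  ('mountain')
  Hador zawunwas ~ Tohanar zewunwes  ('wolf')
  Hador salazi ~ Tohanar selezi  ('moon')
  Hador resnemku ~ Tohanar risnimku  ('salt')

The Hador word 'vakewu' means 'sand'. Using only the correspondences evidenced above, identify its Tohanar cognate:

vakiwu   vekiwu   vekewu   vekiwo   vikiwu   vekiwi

vekiwu

kadiug ~ kediug, luryakep ~ luryekip — Hador a corresponds to Tohanar e after a consonant, before a consonant other than r, m, n, p, b, f, v.
vewa ~ viwe, vanzumtet ~ venzumtit — Hador e corresponds to Tohanar i after a consonant, before a consonant other than r, m, n, p, b, f, v.
Applying these to Hador 'vakewu':
  vakewu → vekewu   (a→e after a consonant, before a consonant other than r, m, n, p, b, f, v)
  vekewu → vekiwu   (e→i after a consonant, before a consonant other than r, m, n, p, b, f, v)
So the Tohanar cognate is 'vekiwu'.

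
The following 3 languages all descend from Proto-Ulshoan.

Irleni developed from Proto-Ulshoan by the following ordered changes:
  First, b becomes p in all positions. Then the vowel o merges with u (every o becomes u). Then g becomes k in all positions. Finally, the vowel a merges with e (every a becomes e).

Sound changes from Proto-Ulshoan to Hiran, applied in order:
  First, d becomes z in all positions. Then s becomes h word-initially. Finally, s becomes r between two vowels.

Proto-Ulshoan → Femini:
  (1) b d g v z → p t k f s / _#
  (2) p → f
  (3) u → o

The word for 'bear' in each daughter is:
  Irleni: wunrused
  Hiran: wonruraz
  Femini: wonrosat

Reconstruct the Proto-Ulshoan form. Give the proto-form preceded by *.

*wonrusad

Position 2: Irleni has u, Hiran has o, Femini has o. Hiran preserves o here (none of its changes turn any other segment into o), so the proto-segment is *o.
Position 6: Irleni has s, Hiran has r, Femini has s. Irleni preserves s here (none of its changes turn any other segment into s), so the proto-segment is *s.
Position 5: Irleni has u, Hiran has u, Femini has o. Hiran preserves u here (none of its changes turn any other segment into u), so the proto-segment is *u.
This points to *wonrusad. Verify forward in each daughter:
Irleni: *wonrusad > wunrusad > wunrused  (by vowel merger, vowel merger)
Hiran: *wonrusad > wonrusaz > wonruraz  (by unconditioned shift, rhotacism)
Femini: *wonrusad
  wonrusad → wonrusat   [final devoicing]
  wonrusat (rule 2 does not apply)
  wonrusat → wonrosat   [vowel merger]
  giving Femini wonrosat.
No other proto-form is consistent with every reflex, so the reconstruction is *wonrusad.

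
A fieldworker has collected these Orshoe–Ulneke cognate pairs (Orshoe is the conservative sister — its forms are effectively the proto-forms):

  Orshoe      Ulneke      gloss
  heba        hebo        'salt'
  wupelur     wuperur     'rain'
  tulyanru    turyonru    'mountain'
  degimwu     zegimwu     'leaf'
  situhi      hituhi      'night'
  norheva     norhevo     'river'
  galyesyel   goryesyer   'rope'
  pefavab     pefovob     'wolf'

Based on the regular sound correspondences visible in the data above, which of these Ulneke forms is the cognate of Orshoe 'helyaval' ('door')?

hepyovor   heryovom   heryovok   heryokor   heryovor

heryovor

tulyanru ~ turyonru, galyesyel ~ goryesyer — Orshoe l corresponds to Ulneke r after a vowel, before a consonant other than r, m, n, p, b, f, v.
pefavab ~ pefovob — Orshoe a corresponds to Ulneke o after a consonant, before a labial obstruent.
galyesyel ~ goryesyer — Orshoe a corresponds to Ulneke o after a consonant, before a consonant other than r, m, n, p, b, f, v.
galyesyel ~ goryesyer — Orshoe l corresponds to Ulneke r word-finally.
Applying these to Orshoe 'helyaval':
  helyaval → heryaval   (l→r after a vowel, before a consonant other than r, m, n, p, b, f, v)
  heryaval → heryoval   (a→o after a consonant, before a labial obstruent)
  heryoval → heryovol   (a→o after a consonant, before a consonant other than r, m, n, p, b, f, v)
  heryovol → heryovor   (l→r word-finally)
So the Ulneke cognate is 'heryovor'.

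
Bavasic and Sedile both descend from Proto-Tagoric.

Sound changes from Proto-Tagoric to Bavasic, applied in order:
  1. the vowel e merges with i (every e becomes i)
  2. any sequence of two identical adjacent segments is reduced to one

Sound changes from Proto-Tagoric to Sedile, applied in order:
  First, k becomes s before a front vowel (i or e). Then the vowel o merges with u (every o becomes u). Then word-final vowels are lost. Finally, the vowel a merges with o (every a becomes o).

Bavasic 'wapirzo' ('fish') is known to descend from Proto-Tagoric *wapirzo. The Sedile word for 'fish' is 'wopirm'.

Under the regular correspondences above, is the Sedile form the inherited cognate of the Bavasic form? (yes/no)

Derive the expected Sedile reflex of *wapirzo:
Sedile: start from *wapirzo.
  rule 1: no change — wapirzo
  rule 2 (vowel merger): wapirzo → wapirzu
  rule 3 (apocope): wapirzu → wapirz
  rule 4 (vowel merger): wapirz → wopirz
  ⇒ Sedile wopirz
The regular Sedile reflex would be 'wopirz', but the attested form is 'wopirm'. The correspondence is irregular, so they are not cognates (the Sedile form has a different source).

no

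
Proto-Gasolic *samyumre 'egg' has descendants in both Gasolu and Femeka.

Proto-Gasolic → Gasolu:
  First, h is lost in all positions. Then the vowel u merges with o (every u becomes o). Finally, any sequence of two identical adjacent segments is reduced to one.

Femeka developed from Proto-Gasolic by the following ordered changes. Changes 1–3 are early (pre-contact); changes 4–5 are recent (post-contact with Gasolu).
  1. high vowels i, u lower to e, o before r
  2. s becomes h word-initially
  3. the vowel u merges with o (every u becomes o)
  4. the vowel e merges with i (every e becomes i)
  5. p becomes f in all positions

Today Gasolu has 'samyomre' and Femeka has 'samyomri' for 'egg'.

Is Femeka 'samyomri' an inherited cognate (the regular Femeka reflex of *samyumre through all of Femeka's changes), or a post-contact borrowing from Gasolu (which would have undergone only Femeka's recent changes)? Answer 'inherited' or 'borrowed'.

borrowed

If inherited, *samyumre would pass through all of Femeka's changes:
Femeka: *samyumre > hamyumre > hamyomre > hamyomri  (by debuccalisation, vowel merger, vowel merger)
If borrowed from Gasolu 'samyomre' after the early changes, it would undergo only the recent ones:
  rule 4 (vowel merger): samyomre → samyomri
  rule 5 (unconditioned shift): no change (samyomri)
  ⇒ as a loan: samyomri
Femeka 'samyomri' matches the loan outcome 'samyomri', not the inherited 'hamyomri' — it skipped the early Femeka changes, so it was borrowed from Gasolu.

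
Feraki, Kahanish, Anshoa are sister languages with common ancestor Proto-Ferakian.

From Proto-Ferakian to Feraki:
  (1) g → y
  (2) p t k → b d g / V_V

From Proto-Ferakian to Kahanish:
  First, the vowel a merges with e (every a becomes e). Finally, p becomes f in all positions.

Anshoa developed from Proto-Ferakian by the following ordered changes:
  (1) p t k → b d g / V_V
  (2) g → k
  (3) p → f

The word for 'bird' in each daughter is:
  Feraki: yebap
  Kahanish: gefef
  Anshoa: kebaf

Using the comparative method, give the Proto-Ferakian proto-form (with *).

Position 4: Feraki has a, Kahanish has e, Anshoa has a. Feraki preserves a here (none of its changes turn any other segment into a), so the proto-segment is *a.
Position 3: Feraki has b, Kahanish has f, Anshoa has b. Taking the neighbouring segments as reconstructed: Feraki b could go back to *p or *b; Kahanish f could go back to *p or *f; Anshoa b could go back to *p or *b — the one source consistent with every daughter is *p.
Verify the candidate proto-form against each daughter:
Feraki: *gepap > yepap > yebap  (by unconditioned shift, intervocalic voicing)
Kahanish: *gepap > gepep > gefef  (by vowel merger, unconditioned shift)
Anshoa: *gepap
  gepap → gebap   [intervocalic voicing]
  gebap → kebap   [unconditioned shift]
  kebap → kebaf   [unconditioned shift]
  giving Anshoa kebaf.
*gepap is the unique common source.

*gepap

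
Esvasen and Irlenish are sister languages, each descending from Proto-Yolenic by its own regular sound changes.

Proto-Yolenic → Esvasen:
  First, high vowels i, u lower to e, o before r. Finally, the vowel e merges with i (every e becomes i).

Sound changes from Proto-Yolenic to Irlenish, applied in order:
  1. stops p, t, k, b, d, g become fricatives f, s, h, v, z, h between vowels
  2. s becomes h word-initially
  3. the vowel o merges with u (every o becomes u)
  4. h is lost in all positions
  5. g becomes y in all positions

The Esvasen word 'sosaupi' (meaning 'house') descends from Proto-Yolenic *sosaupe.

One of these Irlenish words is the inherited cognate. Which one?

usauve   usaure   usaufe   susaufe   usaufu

usaufe

Irlenish: *sosaupe > sosaufe > hosaufe > husaufe > usaufe  (by intervocalic lenition, debuccalisation, vowel merger, h-loss)
The other candidates each miss or misapply at least one Irlenish change.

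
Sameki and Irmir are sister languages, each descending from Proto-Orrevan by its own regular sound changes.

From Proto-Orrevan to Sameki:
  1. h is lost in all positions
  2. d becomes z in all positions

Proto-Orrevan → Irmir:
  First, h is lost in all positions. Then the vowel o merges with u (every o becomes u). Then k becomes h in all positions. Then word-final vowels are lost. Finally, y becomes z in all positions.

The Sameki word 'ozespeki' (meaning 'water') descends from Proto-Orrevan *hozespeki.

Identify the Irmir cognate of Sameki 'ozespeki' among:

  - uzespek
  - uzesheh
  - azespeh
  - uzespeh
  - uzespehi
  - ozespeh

Irmir: *hozespeki > ozespeki > uzespeki > uzespehi > uzespeh  (by h-loss, vowel merger, unconditioned shift, apocope)
Only 'uzespeh' matches the regular Irmir development of *hozespeki.

uzespeh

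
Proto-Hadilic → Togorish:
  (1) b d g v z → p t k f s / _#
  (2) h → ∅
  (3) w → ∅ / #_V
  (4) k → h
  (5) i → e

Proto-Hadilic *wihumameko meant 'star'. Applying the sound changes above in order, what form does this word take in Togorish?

eumameho

Togorish: *wihumameko
  wihumameko (rule 1 does not apply)
  wihumameko → wiumameko   [h-loss]
  wiumameko → iumameko   [glide loss]
  iumameko → iumameho   [unconditioned shift]
  iumameho → eumameho   [vowel merger]
  giving Togorish eumameho.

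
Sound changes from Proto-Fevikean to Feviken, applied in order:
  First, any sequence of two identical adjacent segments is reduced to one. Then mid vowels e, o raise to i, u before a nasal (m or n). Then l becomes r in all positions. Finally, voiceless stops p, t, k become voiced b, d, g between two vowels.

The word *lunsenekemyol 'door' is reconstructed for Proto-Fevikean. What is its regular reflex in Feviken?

runsinegimyor

Feviken: start from *lunsenekemyol.
  rule 1: no change — lunsenekemyol
  rule 2 (pre-nasal raising): lunsenekemyol → lunsinekimyol
  rule 3 (unconditioned shift): lunsinekimyol → runsinekimyor
  rule 4 (intervocalic voicing): runsinekimyor → runsinegimyor
  ⇒ Feviken runsinegimyor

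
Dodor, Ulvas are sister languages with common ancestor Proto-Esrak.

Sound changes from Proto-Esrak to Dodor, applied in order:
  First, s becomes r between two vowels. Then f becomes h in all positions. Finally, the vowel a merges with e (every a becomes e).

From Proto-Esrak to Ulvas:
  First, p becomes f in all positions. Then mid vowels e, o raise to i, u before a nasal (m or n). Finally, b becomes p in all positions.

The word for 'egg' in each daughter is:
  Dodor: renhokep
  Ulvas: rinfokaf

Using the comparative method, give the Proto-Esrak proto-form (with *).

*renfokap

Position 2: Dodor has e, Ulvas has i. Taking the neighbouring segments as reconstructed: Dodor e could go back to *a or *e; Ulvas i could go back to *e or *i — the one source consistent with every daughter is *e.
Position 7: Dodor has e, Ulvas has a. Ulvas preserves a here (none of its changes turn any other segment into a), so the proto-segment is *a.
This points to *renfokap. Verify forward in each daughter:
Dodor: *renfokap
  renfokap (rule 1 does not apply)
  renfokap → renhokap   [unconditioned shift]
  renhokap → renhokep   [vowel merger]
  giving Dodor renhokep.
Ulvas: *renfokap
  renfokap → renfokaf   [unconditioned shift]
  renfokaf → rinfokaf   [pre-nasal raising]
  rinfokaf (rule 3 does not apply)
  giving Ulvas rinfokaf.
Only *renfokap yields all of Dodor renhokep, Ulvas rinfokaf.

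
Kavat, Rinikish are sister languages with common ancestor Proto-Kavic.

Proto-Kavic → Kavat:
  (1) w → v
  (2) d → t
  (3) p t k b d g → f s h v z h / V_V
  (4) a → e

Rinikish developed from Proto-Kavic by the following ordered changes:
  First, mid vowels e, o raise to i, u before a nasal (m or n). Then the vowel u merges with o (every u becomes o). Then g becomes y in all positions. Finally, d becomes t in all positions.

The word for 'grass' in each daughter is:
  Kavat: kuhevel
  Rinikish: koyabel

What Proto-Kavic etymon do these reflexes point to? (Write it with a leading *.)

*kugabel

Position 3: Kavat has h, Rinikish has y. Taking the neighbouring segments as reconstructed: Kavat h could go back to *k or *g or *h; Rinikish y could go back to *g or *y — the one source consistent with every daughter is *g.
Position 4: Kavat has e, Rinikish has a. Rinikish preserves a here (none of its changes turn any other segment into a), so the proto-segment is *a.
Position 5: Kavat has v, Rinikish has b. Rinikish preserves b here (none of its changes turn any other segment into b), so the proto-segment is *b.
Continuing position by position gives *kugabel; check it forward:
Kavat: start from *kugabel.
  rule 1: no change — kugabel
  rule 2: no change — kugabel
  rule 3 (intervocalic lenition): kugabel → kuhavel
  rule 4 (vowel merger): kuhavel → kuhevel
  ⇒ Kavat kuhevel
Rinikish: *kugabel > kogabel > koyabel  (by vowel merger, unconditioned shift)
Only *kugabel yields all of Kavat kuhevel, Rinikish koyabel.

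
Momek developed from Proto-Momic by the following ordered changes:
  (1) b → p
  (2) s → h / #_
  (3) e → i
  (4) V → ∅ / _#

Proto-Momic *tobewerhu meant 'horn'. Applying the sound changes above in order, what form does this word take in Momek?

Momek: *tobewerhu
  tobewerhu → topewerhu   [unconditioned shift]
  topewerhu (rule 2 does not apply)
  topewerhu → topiwirhu   [vowel merger]
  topiwirhu → topiwirh   [apocope]
  giving Momek topiwirh.

topiwirh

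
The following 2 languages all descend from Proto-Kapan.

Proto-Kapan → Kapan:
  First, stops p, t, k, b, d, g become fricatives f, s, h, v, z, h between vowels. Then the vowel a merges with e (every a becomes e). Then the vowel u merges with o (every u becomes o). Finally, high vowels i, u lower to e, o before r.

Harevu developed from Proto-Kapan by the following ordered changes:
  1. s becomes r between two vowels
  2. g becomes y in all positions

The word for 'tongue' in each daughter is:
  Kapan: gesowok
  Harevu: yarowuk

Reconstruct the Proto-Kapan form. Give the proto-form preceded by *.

*gasowuk

Position 6: Kapan has o, Harevu has u. Harevu preserves u here (none of its changes turn any other segment into u), so the proto-segment is *u.
Position 3: Kapan has s, Harevu has r. Taking the neighbouring segments as reconstructed: Kapan s could go back to *t or *s; Harevu r could go back to *s or *r — the one source consistent with every daughter is *s.
Position 1: Kapan has g, Harevu has y. Kapan preserves g here (none of its changes turn any other segment into g), so the proto-segment is *g.
This points to *gasowuk. Verify forward in each daughter:
Kapan: *gasowuk
  gasowuk (rule 1 does not apply)
  gasowuk → gesowuk   [vowel merger]
  gesowuk → gesowok   [vowel merger]
  gesowok (rule 4 does not apply)
  giving Kapan gesowok.
Harevu: *gasowuk
  gasowuk → garowuk   [rhotacism]
  garowuk → yarowuk   [unconditioned shift]
  giving Harevu yarowuk.
No other proto-form is consistent with every reflex, so the reconstruction is *gasowuk.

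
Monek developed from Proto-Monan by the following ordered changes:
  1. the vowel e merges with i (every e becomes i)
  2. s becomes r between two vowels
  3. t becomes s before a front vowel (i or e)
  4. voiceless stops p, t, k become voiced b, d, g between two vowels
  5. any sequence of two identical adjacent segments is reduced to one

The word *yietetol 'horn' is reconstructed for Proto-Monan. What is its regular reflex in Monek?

yisidol

Monek: *yietetol > yiititol > yiisitol > yiisidol > yisidol  (by vowel merger, palatalisation, intervocalic voicing, degemination)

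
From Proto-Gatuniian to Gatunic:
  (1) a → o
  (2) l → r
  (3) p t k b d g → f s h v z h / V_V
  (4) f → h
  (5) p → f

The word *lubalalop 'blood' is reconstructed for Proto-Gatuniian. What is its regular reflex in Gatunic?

ruvororof

Gatunic: *lubalalop > lubololop > rubororop > ruvororop > ruvororof  (by vowel merger, unconditioned shift, intervocalic lenition, unconditioned shift)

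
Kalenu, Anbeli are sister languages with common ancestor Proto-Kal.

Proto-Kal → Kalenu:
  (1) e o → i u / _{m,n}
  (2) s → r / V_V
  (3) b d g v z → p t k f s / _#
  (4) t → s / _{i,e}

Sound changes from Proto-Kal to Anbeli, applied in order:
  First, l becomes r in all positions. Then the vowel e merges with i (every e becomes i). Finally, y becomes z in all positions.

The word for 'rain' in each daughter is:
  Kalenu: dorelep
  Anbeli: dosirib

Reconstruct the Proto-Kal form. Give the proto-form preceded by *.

Position 7: Kalenu has p, Anbeli has b. Anbeli preserves b here (none of its changes turn any other segment into b), so the proto-segment is *b.
Position 6: Kalenu has e, Anbeli has i. Kalenu preserves e here (none of its changes turn any other segment into e), so the proto-segment is *e.
Position 4: Kalenu has e, Anbeli has i. Kalenu preserves e here (none of its changes turn any other segment into e), so the proto-segment is *e.
Verify the candidate proto-form against each daughter:
Kalenu: *doseleb
  doseleb (rule 1 does not apply)
  doseleb → doreleb   [rhotacism]
  doreleb → dorelep   [final devoicing]
  dorelep (rule 4 does not apply)
  giving Kalenu dorelep.
Anbeli: *doseleb
  doseleb → dosereb   [unconditioned shift]
  dosereb → dosirib   [vowel merger]
  dosirib (rule 3 does not apply)
  giving Anbeli dosirib.
*doseleb is the unique common source.

*doseleb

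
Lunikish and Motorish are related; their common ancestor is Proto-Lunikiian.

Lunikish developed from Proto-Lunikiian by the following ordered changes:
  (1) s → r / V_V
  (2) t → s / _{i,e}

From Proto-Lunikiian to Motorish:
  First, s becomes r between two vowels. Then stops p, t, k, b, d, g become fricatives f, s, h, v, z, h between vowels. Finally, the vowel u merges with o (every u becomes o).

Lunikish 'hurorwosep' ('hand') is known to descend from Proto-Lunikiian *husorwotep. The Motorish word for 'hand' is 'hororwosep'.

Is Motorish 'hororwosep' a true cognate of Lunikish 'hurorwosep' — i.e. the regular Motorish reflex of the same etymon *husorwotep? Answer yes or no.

yes

Derive the expected Motorish reflex of *husorwotep:
Motorish: start from *husorwotep.
  rule 1 (rhotacism): husorwotep → hurorwotep
  rule 2 (intervocalic lenition): hurorwotep → hurorwosep
  rule 3 (vowel merger): hurorwosep → hororwosep
  ⇒ Motorish hororwosep
Motorish 'hororwosep' matches the regular reflex exactly, so the pair is cognate.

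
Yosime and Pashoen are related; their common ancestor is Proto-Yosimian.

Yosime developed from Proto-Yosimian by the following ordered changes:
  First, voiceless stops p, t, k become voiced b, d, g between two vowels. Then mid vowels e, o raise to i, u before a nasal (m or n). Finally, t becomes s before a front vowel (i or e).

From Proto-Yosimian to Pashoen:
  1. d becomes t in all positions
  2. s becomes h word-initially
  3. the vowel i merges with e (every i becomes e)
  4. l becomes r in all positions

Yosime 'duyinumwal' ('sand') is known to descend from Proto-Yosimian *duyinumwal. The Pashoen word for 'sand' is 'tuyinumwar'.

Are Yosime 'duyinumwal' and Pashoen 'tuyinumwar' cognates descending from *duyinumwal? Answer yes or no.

no

Derive the expected Pashoen reflex of *duyinumwal:
Pashoen: start from *duyinumwal.
  rule 1 (unconditioned shift): duyinumwal → tuyinumwal
  rule 2: no change — tuyinumwal
  rule 3 (vowel merger): tuyinumwal → tuyenumwal
  rule 4 (unconditioned shift): tuyenumwal → tuyenumwar
  ⇒ Pashoen tuyenumwar
The regular Pashoen reflex would be 'tuyenumwar', but the attested form is 'tuyinumwar'. The correspondence is irregular, so they are not cognates (the Pashoen form has a different source).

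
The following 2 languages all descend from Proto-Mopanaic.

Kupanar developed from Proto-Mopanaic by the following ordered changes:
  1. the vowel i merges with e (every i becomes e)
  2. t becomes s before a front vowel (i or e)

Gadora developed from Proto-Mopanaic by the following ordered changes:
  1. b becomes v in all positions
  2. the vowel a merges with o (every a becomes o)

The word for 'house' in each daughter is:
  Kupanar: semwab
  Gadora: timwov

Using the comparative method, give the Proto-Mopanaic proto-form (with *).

*timwab

Position 2: Kupanar has e, Gadora has i. Gadora preserves i here (none of its changes turn any other segment into i), so the proto-segment is *i.
Position 1: Kupanar has s, Gadora has t. Gadora preserves t here (none of its changes turn any other segment into t), so the proto-segment is *t.
Position 6: Kupanar has b, Gadora has v. Kupanar preserves b here (none of its changes turn any other segment into b), so the proto-segment is *b.
This points to *timwab. Verify forward in each daughter:
Kupanar: start from *timwab.
  rule 1 (vowel merger): timwab → temwab
  rule 2 (palatalisation): temwab → semwab
  ⇒ Kupanar semwab
Gadora: start from *timwab.
  rule 1 (unconditioned shift): timwab → timwav
  rule 2 (vowel merger): timwav → timwov
  ⇒ Gadora timwov
Only *timwab yields all of Kupanar semwab, Gadora timwov.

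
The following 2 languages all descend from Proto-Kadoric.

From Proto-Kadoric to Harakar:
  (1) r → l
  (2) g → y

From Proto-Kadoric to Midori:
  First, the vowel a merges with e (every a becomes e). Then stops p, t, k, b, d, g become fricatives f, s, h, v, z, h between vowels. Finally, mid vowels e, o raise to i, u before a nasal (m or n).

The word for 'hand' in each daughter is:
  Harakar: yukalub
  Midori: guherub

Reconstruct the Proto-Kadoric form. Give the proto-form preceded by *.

Position 5: Harakar has l, Midori has r. Midori preserves r here (none of its changes turn any other segment into r), so the proto-segment is *r.
Position 3: Harakar has k, Midori has h. Harakar preserves k here (none of its changes turn any other segment into k), so the proto-segment is *k.
Position 4: Harakar has a, Midori has e. Harakar preserves a here (none of its changes turn any other segment into a), so the proto-segment is *a.
Continuing position by position gives *gukarub; check it forward:
Harakar: *gukarub
  gukarub → gukalub   [unconditioned shift]
  gukalub → yukalub   [unconditioned shift]
  giving Harakar yukalub.
Midori: start from *gukarub.
  rule 1 (vowel merger): gukarub → gukerub
  rule 2 (intervocalic lenition): gukerub → guherub
  rule 3: no change — guherub
  ⇒ Midori guherub
No other proto-form is consistent with every reflex, so the reconstruction is *gukarub.

*gukarub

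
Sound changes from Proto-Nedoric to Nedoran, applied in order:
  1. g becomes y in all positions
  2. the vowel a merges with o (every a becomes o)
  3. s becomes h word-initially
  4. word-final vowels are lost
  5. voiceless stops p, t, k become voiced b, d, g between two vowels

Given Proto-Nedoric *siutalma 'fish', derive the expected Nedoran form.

hiudolm

Nedoran: *siutalma
  siutalma (rule 1 does not apply)
  siutalma → siutolmo   [vowel merger]
  siutolmo → hiutolmo   [debuccalisation]
  hiutolmo → hiutolm   [apocope]
  hiutolm → hiudolm   [intervocalic voicing]
  giving Nedoran hiudolm.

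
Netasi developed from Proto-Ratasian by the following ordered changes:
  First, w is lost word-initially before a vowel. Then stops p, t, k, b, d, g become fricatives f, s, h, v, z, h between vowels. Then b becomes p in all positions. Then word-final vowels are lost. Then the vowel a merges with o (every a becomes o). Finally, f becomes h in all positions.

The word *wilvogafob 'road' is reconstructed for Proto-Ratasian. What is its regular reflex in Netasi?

ilvohohop

Netasi: *wilvogafob > ilvogafob > ilvohafob > ilvohafop > ilvohofop > ilvohohop  (by glide loss, intervocalic lenition, unconditioned shift, vowel merger, unconditioned shift)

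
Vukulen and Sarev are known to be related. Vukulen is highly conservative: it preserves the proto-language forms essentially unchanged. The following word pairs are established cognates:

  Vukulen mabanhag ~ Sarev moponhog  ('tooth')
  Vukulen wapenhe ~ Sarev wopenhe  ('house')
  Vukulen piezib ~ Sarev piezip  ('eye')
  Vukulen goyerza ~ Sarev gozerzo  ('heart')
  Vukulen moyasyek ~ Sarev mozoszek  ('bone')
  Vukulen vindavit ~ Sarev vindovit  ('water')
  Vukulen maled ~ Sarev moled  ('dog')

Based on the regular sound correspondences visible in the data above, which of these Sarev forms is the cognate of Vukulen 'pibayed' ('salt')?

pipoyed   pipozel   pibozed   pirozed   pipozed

pipozed

mabanhag ~ moponhog — Vukulen b corresponds to Sarev p between vowels (before a back vowel).
mabanhag ~ moponhog, moyasyek ~ mozoszek — Vukulen a corresponds to Sarev o after a consonant, before a consonant other than r, m, n, p, b, f, v.
goyerza ~ gozerzo — Vukulen y corresponds to Sarev z between vowels (before a front vowel).
Applying these to Vukulen 'pibayed':
  pibayed → pipayed   (b→p between vowels (before a back vowel))
  pipayed → pipoyed   (a→o after a consonant, before a consonant other than r, m, n, p, b, f, v)
  pipoyed → pipozed   (y→z between vowels (before a front vowel))
So the Sarev cognate is 'pipozed'.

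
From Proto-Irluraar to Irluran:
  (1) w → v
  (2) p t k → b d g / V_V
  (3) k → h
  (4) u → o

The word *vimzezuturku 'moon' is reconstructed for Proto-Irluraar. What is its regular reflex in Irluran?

vimzezodorho

Irluran: start from *vimzezuturku.
  rule 1: no change — vimzezuturku
  rule 2 (intervocalic voicing): vimzezuturku → vimzezudurku
  rule 3 (unconditioned shift): vimzezudurku → vimzezudurhu
  rule 4 (vowel merger): vimzezudurhu → vimzezodorho
  ⇒ Irluran vimzezodorho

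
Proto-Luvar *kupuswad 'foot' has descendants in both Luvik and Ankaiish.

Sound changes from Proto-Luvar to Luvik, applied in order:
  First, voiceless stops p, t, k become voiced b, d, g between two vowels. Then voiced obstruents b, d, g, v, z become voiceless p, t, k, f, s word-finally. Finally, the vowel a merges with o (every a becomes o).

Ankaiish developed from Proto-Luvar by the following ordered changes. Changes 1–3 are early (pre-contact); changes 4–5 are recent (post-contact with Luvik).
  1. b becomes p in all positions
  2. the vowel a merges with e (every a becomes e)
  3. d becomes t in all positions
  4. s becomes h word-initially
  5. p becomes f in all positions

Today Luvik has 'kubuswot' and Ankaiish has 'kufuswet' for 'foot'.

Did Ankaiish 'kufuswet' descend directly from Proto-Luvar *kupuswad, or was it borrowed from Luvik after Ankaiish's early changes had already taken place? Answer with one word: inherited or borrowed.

inherited

If inherited, *kupuswad would pass through all of Ankaiish's changes:
Ankaiish: *kupuswad
  kupuswad (rule 1 does not apply)
  kupuswad → kupuswed   [vowel merger]
  kupuswed → kupuswet   [unconditioned shift]
  kupuswet (rule 4 does not apply)
  kupuswet → kufuswet   [unconditioned shift]
  giving Ankaiish kufuswet.
If borrowed from Luvik 'kubuswot' after the early changes, it would undergo only the recent ones:
  rule 4 (debuccalisation): no change (kubuswot)
  rule 5 (unconditioned shift): no change (kubuswot)
  ⇒ as a loan: kubuswot
Ankaiish 'kufuswet' matches the inherited outcome exactly, so it is an inherited cognate, not a loan.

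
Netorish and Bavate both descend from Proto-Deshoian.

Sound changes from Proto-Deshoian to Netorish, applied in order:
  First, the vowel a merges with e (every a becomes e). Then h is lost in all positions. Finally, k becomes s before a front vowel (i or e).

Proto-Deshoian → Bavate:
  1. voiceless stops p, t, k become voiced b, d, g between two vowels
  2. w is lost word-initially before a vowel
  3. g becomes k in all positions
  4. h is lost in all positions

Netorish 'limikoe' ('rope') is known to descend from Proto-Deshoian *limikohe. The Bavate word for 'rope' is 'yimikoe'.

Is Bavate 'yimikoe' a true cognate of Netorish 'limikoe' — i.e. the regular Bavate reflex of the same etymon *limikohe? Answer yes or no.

no

Derive the expected Bavate reflex of *limikohe:
Bavate: *limikohe > limigohe > limikohe > limikoe  (by intervocalic voicing, unconditioned shift, h-loss)
The regular Bavate reflex would be 'limikoe', but the attested form is 'yimikoe'. The correspondence is irregular, so they are not cognates (the Bavate form has a different source).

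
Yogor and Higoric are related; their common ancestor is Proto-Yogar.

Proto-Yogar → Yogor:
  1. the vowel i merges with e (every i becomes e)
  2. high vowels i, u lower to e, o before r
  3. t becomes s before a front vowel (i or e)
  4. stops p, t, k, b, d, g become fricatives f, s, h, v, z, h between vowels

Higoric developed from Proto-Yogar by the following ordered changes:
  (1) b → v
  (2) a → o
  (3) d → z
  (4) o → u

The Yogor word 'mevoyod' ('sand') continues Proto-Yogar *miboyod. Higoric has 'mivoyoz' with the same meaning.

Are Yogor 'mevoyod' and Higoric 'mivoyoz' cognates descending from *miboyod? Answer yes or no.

no

Derive the expected Higoric reflex of *miboyod:
Higoric: *miboyod
  miboyod → mivoyod   [unconditioned shift]
  mivoyod (rule 2 does not apply)
  mivoyod → mivoyoz   [unconditioned shift]
  mivoyoz → mivuyuz   [vowel merger]
  giving Higoric mivuyuz.
The regular Higoric reflex would be 'mivuyuz', but the attested form is 'mivoyoz'. The correspondence is irregular, so they are not cognates (the Higoric form has a different source).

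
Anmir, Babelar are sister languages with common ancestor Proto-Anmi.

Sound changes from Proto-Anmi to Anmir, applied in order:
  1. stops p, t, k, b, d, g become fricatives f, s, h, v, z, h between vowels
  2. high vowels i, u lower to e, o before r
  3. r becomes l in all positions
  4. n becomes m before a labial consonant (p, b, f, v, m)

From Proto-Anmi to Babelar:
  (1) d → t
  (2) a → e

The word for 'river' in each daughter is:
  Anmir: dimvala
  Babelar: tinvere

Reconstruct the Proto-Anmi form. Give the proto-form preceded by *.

*dinvara

Position 1: Anmir has d, Babelar has t. Anmir preserves d here (none of its changes turn any other segment into d), so the proto-segment is *d.
Position 5: Anmir has a, Babelar has e. Anmir preserves a here (none of its changes turn any other segment into a), so the proto-segment is *a.
This points to *dinvara. Verify forward in each daughter:
Anmir: *dinvara > dinvala > dimvala  (by unconditioned shift, nasal place assimilation)
Babelar: *dinvara
  dinvara → tinvara   [unconditioned shift]
  tinvara → tinvere   [vowel merger]
  giving Babelar tinvere.
Only *dinvara yields all of Anmir dimvala, Babelar tinvere.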